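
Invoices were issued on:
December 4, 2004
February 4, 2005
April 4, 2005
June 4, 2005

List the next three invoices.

Gaps: 62, 59, 61 days — not constant. Every event is on the 4th of the month.
Pattern: the 4th of every 2 months.
Next: August 2005 → August 4, 2005.
Next: October 2005 → October 4, 2005.
December 2005: December 4, 2005.

August 4, 2005; October 4, 2005; December 4, 2005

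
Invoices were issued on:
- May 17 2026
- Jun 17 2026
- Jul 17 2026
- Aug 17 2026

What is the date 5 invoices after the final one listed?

Jan 17 2027

Each date is the 17th; the gaps (31, 30, 31) track the month lengths.
The rule is the 17th of each month.
Next: September 2026 → Sep 17 2026.
Next: October 2026 → Oct 17 2026.
November 2026: Nov 17 2026.
Next: December 2026 → Dec 17 2026.
January 2027: Jan 17 2027.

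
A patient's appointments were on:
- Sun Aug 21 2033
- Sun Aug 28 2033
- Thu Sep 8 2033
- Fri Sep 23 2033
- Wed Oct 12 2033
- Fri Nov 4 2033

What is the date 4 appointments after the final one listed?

Intervals are 7, 11, 15, 19, 23 days — an arithmetic progression with common difference 4.
Next gap: 27 days. Fri Nov 4 2033 + 27 days = Thu Dec 1 2033.
Next gap: 31 days. Thu Dec 1 2033 + 31 days = Sun Jan 1 2034.
Next gap: 35 days. Sun Jan 1 2034 + 35 days = Sun Feb 5 2034.
Next gap: 39 days. Sun Feb 5 2034 + 39 days = Thu Mar 16 2034.

Thu Mar 16 2034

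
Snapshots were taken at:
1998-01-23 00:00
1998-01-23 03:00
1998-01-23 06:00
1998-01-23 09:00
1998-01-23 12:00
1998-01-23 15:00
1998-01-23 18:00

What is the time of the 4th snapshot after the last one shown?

The interval is a steady 3 hours (3, 3, 3, 3, 3, 3).
1998-01-23 18:00 + 3 h = 1998-01-23 21:00.
1998-01-23 21:00 + 3 h = 1998-01-24 00:00.
1998-01-24 00:00 + 3 h = 1998-01-24 03:00.
1998-01-24 03:00 + 3 h = 1998-01-24 06:00.

1998-01-24 06:00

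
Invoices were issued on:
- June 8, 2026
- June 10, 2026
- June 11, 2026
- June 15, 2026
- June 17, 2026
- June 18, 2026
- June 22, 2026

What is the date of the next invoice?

June 24, 2026

The gap pattern 2, 1, 4, 2, 1, 4 repeats every 3 events.
These are the Mondays, Wednesdays and Thursdays of each week.
Next Wednesday: June 24, 2026.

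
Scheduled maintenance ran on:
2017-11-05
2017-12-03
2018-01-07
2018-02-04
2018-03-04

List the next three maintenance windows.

Gaps: 28, 35, 28, 28 days — a mix of 28 and 35. Every date is a Sunday.
Each is the 1st Sunday of its month.
April 2018 — 1st Sunday is 2018-04-01.
May 2018 — 1st Sunday is 2018-05-06.
June 2018 — 1st Sunday is 2018-06-03.

2018-04-01, 2018-05-06, 2018-06-03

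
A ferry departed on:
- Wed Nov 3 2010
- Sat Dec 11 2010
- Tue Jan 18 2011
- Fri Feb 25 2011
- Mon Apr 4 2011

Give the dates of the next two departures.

The spacing is 38, 38, 38, 38 days — always 38 days.
Mon Apr 4 2011 + 38 days = Thu May 12 2011.
Thu May 12 2011 + 38 days = Sun Jun 19 2011.

Thu May 12 2011, Sun Jun 19 2011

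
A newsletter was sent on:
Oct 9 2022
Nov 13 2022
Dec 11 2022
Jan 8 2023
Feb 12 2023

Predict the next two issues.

Mar 12 2023, Apr 9 2023

These are Sundays at 28- or 35-day spacing (35, 28, 28, 35).
The pattern: 2nd Sunday of the month.
2nd Sunday of March 2023: Mar 12 2023.
April 2023 — 2nd Sunday is Apr 9 2023.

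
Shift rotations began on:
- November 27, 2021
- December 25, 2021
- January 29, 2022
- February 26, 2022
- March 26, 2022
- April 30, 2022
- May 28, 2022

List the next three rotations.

June 25, 2022; July 30, 2022; August 27, 2022

All Saturdays; the gaps (28, 35, 28, 28, 35, 28) vary with month length.
This is the last Saturday of each month.
Last Saturday of June 2022: June 25, 2022.
Last Saturday of July 2022: July 30, 2022.
August 2022 ends with Saturday August 27, 2022.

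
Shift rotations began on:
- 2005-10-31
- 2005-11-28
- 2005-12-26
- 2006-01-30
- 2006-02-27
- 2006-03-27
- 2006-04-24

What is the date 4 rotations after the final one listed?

Every date is a Monday; gaps 28, 28, 35, 28, 28, 28 days.
Each is the last Monday of its month (at least one falls on the 29th or later, ruling out '4th Monday').
Last Monday of May 2006: 2006-05-29.
June 2006 ends with Monday 2006-06-26.
July 2006 ends with Monday 2006-07-31.
Last Monday of August 2006: 2006-08-28.

2006-08-28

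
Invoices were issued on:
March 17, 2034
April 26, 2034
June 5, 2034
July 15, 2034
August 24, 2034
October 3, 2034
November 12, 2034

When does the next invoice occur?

Gaps between consecutive events: 40, 40, 40, 40, 40, 40 days — a constant 40-day interval.
November 12, 2034 + 40 days = December 22, 2034.

December 22, 2034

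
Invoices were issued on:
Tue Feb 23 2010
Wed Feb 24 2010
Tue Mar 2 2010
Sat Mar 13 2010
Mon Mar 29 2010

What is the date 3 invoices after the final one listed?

Tue Jun 15 2010

The spacing grows by 5 each time: 1, 6, 11, 16 days.
Next gap: 21 days. Mon Mar 29 2010 + 21 days = Mon Apr 19 2010.
Next gap: 26 days. Mon Apr 19 2010 + 26 days = Sat May 15 2010.
Next gap: 31 days. Sat May 15 2010 + 31 days = Tue Jun 15 2010.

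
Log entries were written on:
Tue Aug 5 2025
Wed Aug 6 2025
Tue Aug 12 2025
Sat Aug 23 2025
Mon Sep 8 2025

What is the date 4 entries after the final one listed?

Wed Dec 31 2025

The spacing grows by 5 each time: 1, 6, 11, 16 days.
Next gap: 21 days. Mon Sep 8 2025 + 21 days = Mon Sep 29 2025.
Next gap: 26 days. Mon Sep 29 2025 + 26 days = Sat Oct 25 2025.
Next gap: 31 days. Sat Oct 25 2025 + 31 days = Tue Nov 25 2025.
Next gap: 36 days. Tue Nov 25 2025 + 36 days = Wed Dec 31 2025.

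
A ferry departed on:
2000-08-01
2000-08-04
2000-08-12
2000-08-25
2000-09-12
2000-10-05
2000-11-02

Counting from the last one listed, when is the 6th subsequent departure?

Intervals are 3, 8, 13, 18, 23, 28 days — an arithmetic progression with common difference 5.
Next gap: 33 days. 2000-11-02 + 33 days = 2000-12-05.
Next gap: 38 days. 2000-12-05 + 38 days = 2001-01-12.
Next gap: 43 days. 2001-01-12 + 43 days = 2001-02-24.
Next gap: 48 days. 2001-02-24 + 48 days = 2001-04-13.
Next gap: 53 days. 2001-04-13 + 53 days = 2001-06-05.
Next gap: 58 days. 2001-06-05 + 58 days = 2001-08-02.

2001-08-02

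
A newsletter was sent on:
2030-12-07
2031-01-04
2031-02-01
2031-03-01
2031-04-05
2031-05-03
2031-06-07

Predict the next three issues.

Gaps: 28, 28, 28, 35, 28, 35 days — a mix of 28 and 35. Every date is a Saturday.
Each is the 1st Saturday of its month.
July 2031 — 1st Saturday is 2031-07-05.
1st Saturday of August 2031: 2031-08-02.
1st Saturday of September 2031: 2031-09-06.

2031-07-05, 2031-08-02, 2031-09-06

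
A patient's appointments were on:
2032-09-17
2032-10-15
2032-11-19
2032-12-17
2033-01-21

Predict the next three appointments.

2033-02-18, 2033-03-18, 2033-04-15

All dates are Fridays, 28, 35, 28, 35 days apart.
Specifically, the 3rd Friday of each month.
3rd Friday of February 2033: 2033-02-18.
March 2033 — 3rd Friday is 2033-03-18.
3rd Friday of April 2033: 2033-04-15.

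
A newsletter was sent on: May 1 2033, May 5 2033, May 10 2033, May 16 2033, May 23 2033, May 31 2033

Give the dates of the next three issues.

Intervals are 4, 5, 6, 7, 8 days — an arithmetic progression with common difference 1.
Next gap: 9 days. May 31 2033 + 9 days = Jun 9 2033.
Next gap: 10 days. Jun 9 2033 + 10 days = Jun 19 2033.
Next gap: 11 days. Jun 19 2033 + 11 days = Jun 30 2033.

Jun 9 2033, Jun 19 2033, Jun 30 2033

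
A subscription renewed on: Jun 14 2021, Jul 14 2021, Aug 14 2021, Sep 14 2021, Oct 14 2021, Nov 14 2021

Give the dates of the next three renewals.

Dec 14 2021, Jan 14 2022, Feb 14 2022

The day-of-month is always 14 (30, 31, 31, 30, 31 days between events).
So this recurs on the 14th of each month.
December 2021: Dec 14 2021.
Next: January 2022 → Jan 14 2022.
Next: February 2022 → Feb 14 2022.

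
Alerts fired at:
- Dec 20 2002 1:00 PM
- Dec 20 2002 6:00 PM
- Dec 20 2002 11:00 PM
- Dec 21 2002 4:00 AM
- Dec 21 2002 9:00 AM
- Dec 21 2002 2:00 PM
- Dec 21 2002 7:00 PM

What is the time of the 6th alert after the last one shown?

Dec 23 2002 1:00 AM

Spacing: 5, 5, 5, 5, 5, 5 h — constant 5 h.
Dec 21 2002 7:00 PM + 5 h = Dec 22 2002 12:00 AM.
Dec 22 2002 12:00 AM + 5 h = Dec 22 2002 5:00 AM.
Dec 22 2002 5:00 AM + 5 h = Dec 22 2002 10:00 AM.
Dec 22 2002 10:00 AM + 5 h = Dec 22 2002 3:00 PM.
Dec 22 2002 3:00 PM + 5 h = Dec 22 2002 8:00 PM.
Dec 22 2002 8:00 PM + 5 h = Dec 23 2002 1:00 AM.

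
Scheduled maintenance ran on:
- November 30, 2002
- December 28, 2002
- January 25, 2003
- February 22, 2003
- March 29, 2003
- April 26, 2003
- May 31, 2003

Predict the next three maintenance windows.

June 28, 2003; July 26, 2003; August 30, 2003

Every date is a Saturday; gaps 28, 28, 28, 35, 28, 35 days.
Each is the last Saturday of its month (at least one falls on the 29th or later, ruling out '4th Saturday').
Last Saturday of June 2003: June 28, 2003.
Last Saturday of July 2003: July 26, 2003.
Last Saturday of August 2003: August 30, 2003.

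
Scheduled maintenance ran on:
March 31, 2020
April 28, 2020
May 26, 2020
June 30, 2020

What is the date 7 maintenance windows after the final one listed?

These are Tuesdays with 28, 28, 35-day gaps.
Each is the final Tuesday of its month — March 31, 2020 is past the 28th, so '4th Tuesday' doesn't fit.
Last Tuesday of July 2020: July 28, 2020.
August 2020 ends with Tuesday August 25, 2020.
September 2020 ends with Tuesday September 29, 2020.
October 2020 ends with Tuesday October 27, 2020.
Last Tuesday of November 2020: November 24, 2020.
Last Tuesday of December 2020: December 29, 2020.
Last Tuesday of January 2021: January 26, 2021.

January 26, 2021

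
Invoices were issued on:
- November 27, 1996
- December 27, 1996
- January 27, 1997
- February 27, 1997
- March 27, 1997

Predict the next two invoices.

April 27, 1997; May 27, 1997

Gaps: 30, 31, 31, 28 days — not constant. Every event is on the 27th of the month.
Pattern: the 27th of each month.
Next: April 1997 → April 27, 1997.
May 1997: May 27, 1997.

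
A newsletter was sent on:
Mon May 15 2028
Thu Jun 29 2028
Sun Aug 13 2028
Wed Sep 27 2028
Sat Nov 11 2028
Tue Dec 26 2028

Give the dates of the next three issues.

Gaps between consecutive events: 45, 45, 45, 45, 45 days — a constant 45-day interval.
Tue Dec 26 2028 + 45 days = Fri Feb 9 2029.
Fri Feb 9 2029 + 45 days = Mon Mar 26 2029.
Mon Mar 26 2029 + 45 days = Thu May 10 2029.

Fri Feb 9 2029, Mon Mar 26 2029, Thu May 10 2029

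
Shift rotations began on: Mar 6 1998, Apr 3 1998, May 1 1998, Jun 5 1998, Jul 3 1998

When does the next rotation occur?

These are Fridays at 28- or 35-day spacing (28, 28, 35, 28).
The pattern: 1st Friday of the month.
August 1998 — 1st Friday is Aug 7 1998.

Aug 7 1998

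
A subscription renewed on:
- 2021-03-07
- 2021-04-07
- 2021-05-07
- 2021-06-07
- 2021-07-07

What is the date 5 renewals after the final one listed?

2021-12-07

The day-of-month is always 7 (31, 30, 31, 30 days between events).
So this recurs on the 7th of each month.
Next: August 2021 → 2021-08-07.
September 2021: 2021-09-07.
Next: October 2021 → 2021-10-07.
November 2021: 2021-11-07.
December 2021: 2021-12-07.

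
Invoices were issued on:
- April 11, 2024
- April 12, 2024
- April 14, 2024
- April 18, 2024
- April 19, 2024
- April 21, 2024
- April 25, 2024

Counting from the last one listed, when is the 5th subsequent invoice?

May 5, 2024

Gaps: 1, 2, 4, 1, 2, 4 days — not constant, but cyclic with period 3.
The events fall on every Thursday, Friday and Sunday.
Next Friday: April 26, 2024.
The following Sunday is April 28, 2024.
The following Thursday is May 2, 2024.
Next Friday: May 3, 2024.
Next Sunday: May 5, 2024.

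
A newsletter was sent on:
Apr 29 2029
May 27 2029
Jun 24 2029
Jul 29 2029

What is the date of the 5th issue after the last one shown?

Dec 30 2029

These are Sundays with 28, 28, 35-day gaps.
Each is the final Sunday of its month — Apr 29 2029 is past the 28th, so '4th Sunday' doesn't fit.
Last Sunday of August 2029: Aug 26 2029.
Last Sunday of September 2029: Sep 30 2029.
Last Sunday of October 2029: Oct 28 2029.
Last Sunday of November 2029: Nov 25 2029.
Last Sunday of December 2029: Dec 30 2029.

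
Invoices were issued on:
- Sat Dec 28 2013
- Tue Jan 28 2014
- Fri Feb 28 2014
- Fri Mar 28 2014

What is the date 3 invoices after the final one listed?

Sat Jun 28 2014

The day-of-month is always 28 (31, 31, 28 days between events).
So this recurs on the 28th of each month.
Next: April 2014 → Mon Apr 28 2014.
Next: May 2014 → Wed May 28 2014.
Next: June 2014 → Sat Jun 28 2014.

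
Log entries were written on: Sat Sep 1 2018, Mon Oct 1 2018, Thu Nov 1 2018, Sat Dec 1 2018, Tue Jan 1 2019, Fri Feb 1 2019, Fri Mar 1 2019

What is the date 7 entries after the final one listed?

Tue Oct 1 2019

The day-of-month is always 1 (30, 31, 30, 31, 31, 28 days between events).
So this recurs on the 1st of each month.
Next: April 2019 → Mon Apr 1 2019.
Next: May 2019 → Wed May 1 2019.
Next: June 2019 → Sat Jun 1 2019.
July 2019: Mon Jul 1 2019.
Next: August 2019 → Thu Aug 1 2019.
September 2019: Sun Sep 1 2019.
Next: October 2019 → Tue Oct 1 2019.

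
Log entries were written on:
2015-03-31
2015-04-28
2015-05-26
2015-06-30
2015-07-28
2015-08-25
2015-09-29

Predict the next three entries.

2015-10-27, 2015-11-24, 2015-12-29

Every date is a Tuesday; gaps 28, 28, 35, 28, 28, 35 days.
Each is the last Tuesday of its month (at least one falls on the 29th or later, ruling out '4th Tuesday').
Last Tuesday of October 2015: 2015-10-27.
November 2015 ends with Tuesday 2015-11-24.
December 2015 ends with Tuesday 2015-12-29.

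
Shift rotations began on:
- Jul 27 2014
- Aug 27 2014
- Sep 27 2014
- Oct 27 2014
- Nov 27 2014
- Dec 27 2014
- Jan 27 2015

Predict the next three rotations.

The day-of-month is always 27 (31, 31, 30, 31, 30, 31 days between events).
So this recurs on the 27th of each month.
Next: February 2015 → Feb 27 2015.
Next: March 2015 → Mar 27 2015.
Next: April 2015 → Apr 27 2015.

Feb 27 2015, Mar 27 2015, Apr 27 2015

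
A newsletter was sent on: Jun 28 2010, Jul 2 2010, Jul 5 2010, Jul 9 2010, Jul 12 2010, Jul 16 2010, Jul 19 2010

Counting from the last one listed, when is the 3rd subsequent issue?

Jul 30 2010

Gaps: 4, 3, 4, 3, 4, 3 days — not constant, but cyclic with period 2.
The events fall on every Monday and Friday.
The following Friday is Jul 23 2010.
Next Monday: Jul 26 2010.
The following Friday is Jul 30 2010.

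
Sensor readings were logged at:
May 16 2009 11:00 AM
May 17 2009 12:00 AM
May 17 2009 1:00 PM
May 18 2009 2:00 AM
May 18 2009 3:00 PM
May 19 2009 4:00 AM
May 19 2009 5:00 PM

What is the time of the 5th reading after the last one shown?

May 22 2009 10:00 AM

The interval is a steady 13 hours (13, 13, 13, 13, 13, 13).
May 19 2009 5:00 PM + 13 h = May 20 2009 6:00 AM.
May 20 2009 6:00 AM + 13 h = May 20 2009 7:00 PM.
May 20 2009 7:00 PM + 13 h = May 21 2009 8:00 AM.
May 21 2009 8:00 AM + 13 h = May 21 2009 9:00 PM.
May 21 2009 9:00 PM + 13 h = May 22 2009 10:00 AM.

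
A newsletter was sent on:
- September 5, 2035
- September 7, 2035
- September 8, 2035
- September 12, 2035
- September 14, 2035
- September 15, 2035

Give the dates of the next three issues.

Every event lands on a Wednesday or Friday or Saturday (gaps cycle 2, 1, 4, 2, 1).
So the schedule is: every Wednesday, Friday and Saturday.
Next Wednesday: September 19, 2035.
Next Friday: September 21, 2035.
The following Saturday is September 22, 2035.

September 19, 2035; September 21, 2035; September 22, 2035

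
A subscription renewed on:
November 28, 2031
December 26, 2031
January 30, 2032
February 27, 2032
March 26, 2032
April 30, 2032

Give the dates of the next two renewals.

All Fridays; the gaps (28, 35, 28, 28, 35) vary with month length.
This is the last Friday of each month.
Last Friday of May 2032: May 28, 2032.
Last Friday of June 2032: June 25, 2032.

May 28, 2032; June 25, 2032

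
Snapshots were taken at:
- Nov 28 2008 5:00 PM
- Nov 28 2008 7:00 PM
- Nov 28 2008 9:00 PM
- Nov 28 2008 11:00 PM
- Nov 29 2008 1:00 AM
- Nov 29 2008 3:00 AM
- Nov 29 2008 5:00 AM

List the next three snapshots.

Nov 29 2008 7:00 AM, Nov 29 2008 9:00 AM, Nov 29 2008 11:00 AM

Gaps: 2, 2, 2, 2, 2, 2 hours — each event is 2 hours after the previous one.
Nov 29 2008 5:00 AM + 2 h = Nov 29 2008 7:00 AM.
Nov 29 2008 7:00 AM + 2 h = Nov 29 2008 9:00 AM.
Nov 29 2008 9:00 AM + 2 h = Nov 29 2008 11:00 AM.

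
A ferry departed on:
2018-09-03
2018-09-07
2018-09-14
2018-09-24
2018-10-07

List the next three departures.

2018-10-23, 2018-11-11, 2018-12-03

Gaps: 4, 7, 10, 13 days — each gap is 3 larger than the previous one.
Next gap: 16 days. 2018-10-07 + 16 days = 2018-10-23.
Next gap: 19 days. 2018-10-23 + 19 days = 2018-11-11.
Next gap: 22 days. 2018-11-11 + 22 days = 2018-12-03.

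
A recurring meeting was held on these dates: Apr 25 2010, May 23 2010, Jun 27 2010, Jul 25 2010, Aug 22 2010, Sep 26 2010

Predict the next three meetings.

Gaps: 28, 35, 28, 28, 35 days — a mix of 28 and 35. Every date is a Sunday.
Each is the 4th Sunday of its month.
4th Sunday of October 2010: Oct 24 2010.
November 2010 — 4th Sunday is Nov 28 2010.
December 2010 — 4th Sunday is Dec 26 2010.

Oct 24 2010, Nov 28 2010, Dec 26 2010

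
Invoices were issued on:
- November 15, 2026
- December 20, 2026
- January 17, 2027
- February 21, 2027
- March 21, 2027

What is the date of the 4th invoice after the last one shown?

July 18, 2027

Gaps: 35, 28, 35, 28 days — a mix of 28 and 35. Every date is a Sunday.
Each is the 3rd Sunday of its month.
April 2027 — 3rd Sunday is April 18, 2027.
3rd Sunday of May 2027: May 16, 2027.
June 2027 — 3rd Sunday is June 20, 2027.
July 2027 — 3rd Sunday is July 18, 2027.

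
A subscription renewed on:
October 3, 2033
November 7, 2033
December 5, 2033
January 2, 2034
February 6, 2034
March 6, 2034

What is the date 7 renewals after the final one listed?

All dates are Mondays, 35, 28, 28, 35, 28 days apart.
Specifically, the 1st Monday of each month.
April 2034 — 1st Monday is April 3, 2034.
1st Monday of May 2034: May 1, 2034.
June 2034 — 1st Monday is June 5, 2034.
1st Monday of July 2034: July 3, 2034.
1st Monday of August 2034: August 7, 2034.
1st Monday of September 2034: September 4, 2034.
1st Monday of October 2034: October 2, 2034.

October 2, 2034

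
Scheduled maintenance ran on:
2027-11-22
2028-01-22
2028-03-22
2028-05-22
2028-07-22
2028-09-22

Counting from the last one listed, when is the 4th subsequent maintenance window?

2029-05-22

Gaps: 61, 60, 61, 61, 62 days — not constant. Every event is on the 22nd of the month.
Pattern: the 22nd of every 2 months.
November 2028: 2028-11-22.
January 2029: 2029-01-22.
Next: March 2029 → 2029-03-22.
Next: May 2029 → 2029-05-22.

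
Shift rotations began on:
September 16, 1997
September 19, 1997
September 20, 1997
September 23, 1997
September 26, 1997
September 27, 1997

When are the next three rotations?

September 30, 1997; October 3, 1997; October 4, 1997

The gap pattern 3, 1, 3, 3, 1 repeats every 3 events.
These are the Tuesdays, Fridays and Saturdays of each week.
The following Tuesday is September 30, 1997.
The following Friday is October 3, 1997.
The following Saturday is October 4, 1997.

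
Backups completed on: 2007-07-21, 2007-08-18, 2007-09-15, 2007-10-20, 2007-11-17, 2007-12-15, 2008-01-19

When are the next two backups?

2008-02-16, 2008-03-15

All dates are Saturdays, 28, 28, 35, 28, 28, 35 days apart.
Specifically, the 3rd Saturday of each month.
3rd Saturday of February 2008: 2008-02-16.
3rd Saturday of March 2008: 2008-03-15.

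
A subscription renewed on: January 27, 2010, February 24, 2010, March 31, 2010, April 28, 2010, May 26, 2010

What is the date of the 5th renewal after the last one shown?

These are Wednesdays with 28, 35, 28, 28-day gaps.
Each is the final Wednesday of its month — March 31, 2010 is past the 28th, so '4th Wednesday' doesn't fit.
Last Wednesday of June 2010: June 30, 2010.
Last Wednesday of July 2010: July 28, 2010.
Last Wednesday of August 2010: August 25, 2010.
Last Wednesday of September 2010: September 29, 2010.
October 2010 ends with Wednesday October 27, 2010.

October 27, 2010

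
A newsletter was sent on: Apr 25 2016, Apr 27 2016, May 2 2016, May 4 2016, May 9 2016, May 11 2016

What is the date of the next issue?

May 16 2016

Gaps: 2, 5, 2, 5, 2 days — not constant, but cyclic with period 2.
The events fall on every Monday and Wednesday.
The following Monday is May 16 2016.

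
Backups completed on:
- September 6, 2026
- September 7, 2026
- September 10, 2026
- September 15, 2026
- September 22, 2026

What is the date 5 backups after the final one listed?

Intervals are 1, 3, 5, 7 days — an arithmetic progression with common difference 2.
Next gap: 9 days. September 22, 2026 + 9 days = October 1, 2026.
Next gap: 11 days. October 1, 2026 + 11 days = October 12, 2026.
Next gap: 13 days. October 12, 2026 + 13 days = October 25, 2026.
Next gap: 15 days. October 25, 2026 + 15 days = November 9, 2026.
Next gap: 17 days. November 9, 2026 + 17 days = November 26, 2026.

November 26, 2026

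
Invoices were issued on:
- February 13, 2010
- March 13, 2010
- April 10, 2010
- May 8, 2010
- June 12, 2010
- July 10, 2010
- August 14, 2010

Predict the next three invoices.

September 11, 2010; October 9, 2010; November 13, 2010

Gaps: 28, 28, 28, 35, 28, 35 days — a mix of 28 and 35. Every date is a Saturday.
Each is the 2nd Saturday of its month.
2nd Saturday of September 2010: September 11, 2010.
2nd Saturday of October 2010: October 9, 2010.
November 2010 — 2nd Saturday is November 13, 2010.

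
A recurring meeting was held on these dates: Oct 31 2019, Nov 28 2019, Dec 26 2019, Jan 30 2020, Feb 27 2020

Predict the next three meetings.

All Thursdays; the gaps (28, 28, 35, 28) vary with month length.
This is the last Thursday of each month.
March 2020 ends with Thursday Mar 26 2020.
April 2020 ends with Thursday Apr 30 2020.
Last Thursday of May 2020: May 28 2020.

Mar 26 2020, Apr 30 2020, May 28 2020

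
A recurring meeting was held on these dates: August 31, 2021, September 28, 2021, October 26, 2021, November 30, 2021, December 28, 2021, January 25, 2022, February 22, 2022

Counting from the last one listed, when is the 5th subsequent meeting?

July 26, 2022

These are Tuesdays with 28, 28, 35, 28, 28, 28-day gaps.
Each is the final Tuesday of its month — August 31, 2021 is past the 28th, so '4th Tuesday' doesn't fit.
March 2022 ends with Tuesday March 29, 2022.
April 2022 ends with Tuesday April 26, 2022.
May 2022 ends with Tuesday May 31, 2022.
June 2022 ends with Tuesday June 28, 2022.
Last Tuesday of July 2022: July 26, 2022.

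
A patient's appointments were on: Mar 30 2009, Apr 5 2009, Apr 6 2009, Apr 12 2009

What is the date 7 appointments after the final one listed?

May 4 2009

Gaps: 6, 1, 6 days — not constant, but cyclic with period 2.
The events fall on every Monday and Sunday.
Next Monday: Apr 13 2009.
Next Sunday: Apr 19 2009.
The following Monday is Apr 20 2009.
Next Sunday: Apr 26 2009.
The following Monday is Apr 27 2009.
Next Sunday: May 3 2009.
The following Monday is May 4 2009.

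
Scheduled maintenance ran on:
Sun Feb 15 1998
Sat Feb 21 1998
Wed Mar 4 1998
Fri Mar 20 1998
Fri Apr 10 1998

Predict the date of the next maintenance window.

Intervals are 6, 11, 16, 21 days — an arithmetic progression with common difference 5.
Next gap: 26 days. Fri Apr 10 1998 + 26 days = Wed May 6 1998.

Wed May 6 1998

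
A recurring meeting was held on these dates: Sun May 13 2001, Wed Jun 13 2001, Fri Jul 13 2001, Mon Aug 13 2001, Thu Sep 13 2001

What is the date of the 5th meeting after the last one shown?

Wed Feb 13 2002

The day-of-month is always 13 (31, 30, 31, 31 days between events).
So this recurs on the 13th of each month.
Next: October 2001 → Sat Oct 13 2001.
November 2001: Tue Nov 13 2001.
Next: December 2001 → Thu Dec 13 2001.
Next: January 2002 → Sun Jan 13 2002.
Next: February 2002 → Wed Feb 13 2002.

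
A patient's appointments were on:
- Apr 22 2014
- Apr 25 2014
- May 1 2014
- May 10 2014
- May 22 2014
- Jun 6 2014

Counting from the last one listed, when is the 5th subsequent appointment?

Oct 4 2014

The spacing grows by 3 each time: 3, 6, 9, 12, 15 days.
Next gap: 18 days. Jun 6 2014 + 18 days = Jun 24 2014.
Next gap: 21 days. Jun 24 2014 + 21 days = Jul 15 2014.
Next gap: 24 days. Jul 15 2014 + 24 days = Aug 8 2014.
Next gap: 27 days. Aug 8 2014 + 27 days = Sep 4 2014.
Next gap: 30 days. Sep 4 2014 + 30 days = Oct 4 2014.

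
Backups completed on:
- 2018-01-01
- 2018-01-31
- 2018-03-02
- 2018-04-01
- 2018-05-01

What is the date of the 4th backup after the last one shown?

Gaps between consecutive events: 30, 30, 30, 30 days — a constant 30-day interval.
2018-05-01 + 30 days = 2018-05-31.
2018-05-31 + 30 days = 2018-06-30.
2018-06-30 + 30 days = 2018-07-30.
2018-07-30 + 30 days = 2018-08-29.

2018-08-29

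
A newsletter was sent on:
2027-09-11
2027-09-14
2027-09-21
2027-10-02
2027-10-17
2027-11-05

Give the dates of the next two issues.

Gaps: 3, 7, 11, 15, 19 days — each gap is 4 larger than the previous one.
Next gap: 23 days. 2027-11-05 + 23 days = 2027-11-28.
Next gap: 27 days. 2027-11-28 + 27 days = 2027-12-25.

2027-11-28, 2027-12-25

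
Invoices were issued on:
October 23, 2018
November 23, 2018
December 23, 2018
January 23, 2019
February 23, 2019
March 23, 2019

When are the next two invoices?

Gaps: 31, 30, 31, 31, 28 days — not constant. Every event is on the 23rd of the month.
Pattern: the 23rd of each month.
April 2019: April 23, 2019.
May 2019: May 23, 2019.

April 23, 2019; May 23, 2019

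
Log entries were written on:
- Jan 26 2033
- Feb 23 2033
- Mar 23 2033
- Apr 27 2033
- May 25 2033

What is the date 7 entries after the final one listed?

Dec 28 2033

Gaps: 28, 28, 35, 28 days — a mix of 28 and 35. Every date is a Wednesday.
Each is the 4th Wednesday of its month.
June 2033 — 4th Wednesday is Jun 22 2033.
July 2033 — 4th Wednesday is Jul 27 2033.
4th Wednesday of August 2033: Aug 24 2033.
September 2033 — 4th Wednesday is Sep 28 2033.
4th Wednesday of October 2033: Oct 26 2033.
4th Wednesday of November 2033: Nov 23 2033.
December 2033 — 4th Wednesday is Dec 28 2033.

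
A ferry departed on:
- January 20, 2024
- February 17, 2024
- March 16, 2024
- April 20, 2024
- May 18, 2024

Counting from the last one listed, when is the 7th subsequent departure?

All dates are Saturdays, 28, 28, 35, 28 days apart.
Specifically, the 3rd Saturday of each month.
June 2024 — 3rd Saturday is June 15, 2024.
July 2024 — 3rd Saturday is July 20, 2024.
3rd Saturday of August 2024: August 17, 2024.
3rd Saturday of September 2024: September 21, 2024.
3rd Saturday of October 2024: October 19, 2024.
November 2024 — 3rd Saturday is November 16, 2024.
December 2024 — 3rd Saturday is December 21, 2024.

December 21, 2024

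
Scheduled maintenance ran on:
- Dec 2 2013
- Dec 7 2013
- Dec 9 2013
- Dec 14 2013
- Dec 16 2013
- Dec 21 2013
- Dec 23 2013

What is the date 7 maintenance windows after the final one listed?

The gap pattern 5, 2, 5, 2, 5, 2 repeats every 2 events.
These are the Mondays and Saturdays of each week.
The following Saturday is Dec 28 2013.
Next Monday: Dec 30 2013.
Next Saturday: Jan 4 2014.
The following Monday is Jan 6 2014.
The following Saturday is Jan 11 2014.
Next Monday: Jan 13 2014.
The following Saturday is Jan 18 2014.

Jan 18 2014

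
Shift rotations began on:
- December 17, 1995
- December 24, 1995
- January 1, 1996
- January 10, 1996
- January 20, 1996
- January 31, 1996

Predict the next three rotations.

February 12, 1996; February 25, 1996; March 10, 1996

Intervals are 7, 8, 9, 10, 11 days — an arithmetic progression with common difference 1.
Next gap: 12 days. January 31, 1996 + 12 days = February 12, 1996.
Next gap: 13 days. February 12, 1996 + 13 days = February 25, 1996.
Next gap: 14 days. February 25, 1996 + 14 days = March 10, 1996.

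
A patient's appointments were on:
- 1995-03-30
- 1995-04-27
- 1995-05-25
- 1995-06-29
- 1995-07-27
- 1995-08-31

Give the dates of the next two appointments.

Every date is a Thursday; gaps 28, 28, 35, 28, 35 days.
Each is the last Thursday of its month (at least one falls on the 29th or later, ruling out '4th Thursday').
Last Thursday of September 1995: 1995-09-28.
Last Thursday of October 1995: 1995-10-26.

1995-09-28, 1995-10-26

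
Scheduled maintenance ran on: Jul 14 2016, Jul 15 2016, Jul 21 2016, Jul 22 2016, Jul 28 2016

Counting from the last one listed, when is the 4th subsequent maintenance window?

Gaps: 1, 6, 1, 6 days — not constant, but cyclic with period 2.
The events fall on every Thursday and Friday.
The following Friday is Jul 29 2016.
The following Thursday is Aug 4 2016.
Next Friday: Aug 5 2016.
The following Thursday is Aug 11 2016.

Aug 11 2016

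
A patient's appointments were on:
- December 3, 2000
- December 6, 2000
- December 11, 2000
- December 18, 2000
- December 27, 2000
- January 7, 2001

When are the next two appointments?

January 20, 2001; February 4, 2001

The spacing grows by 2 each time: 3, 5, 7, 9, 11 days.
Next gap: 13 days. January 7, 2001 + 13 days = January 20, 2001.
Next gap: 15 days. January 20, 2001 + 15 days = February 4, 2001.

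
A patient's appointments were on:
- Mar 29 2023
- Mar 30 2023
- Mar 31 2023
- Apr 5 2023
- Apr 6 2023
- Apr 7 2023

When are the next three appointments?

Every event lands on a Wednesday or Thursday or Friday (gaps cycle 1, 1, 5, 1, 1).
So the schedule is: every Wednesday, Thursday and Friday.
The following Wednesday is Apr 12 2023.
The following Thursday is Apr 13 2023.
The following Friday is Apr 14 2023.

Apr 12 2023, Apr 13 2023, Apr 14 2023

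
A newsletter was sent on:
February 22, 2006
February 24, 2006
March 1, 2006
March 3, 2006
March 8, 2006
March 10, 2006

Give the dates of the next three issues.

The gap pattern 2, 5, 2, 5, 2 repeats every 2 events.
These are the Wednesdays and Fridays of each week.
Next Wednesday: March 15, 2006.
The following Friday is March 17, 2006.
The following Wednesday is March 22, 2006.

March 15, 2006; March 17, 2006; March 22, 2006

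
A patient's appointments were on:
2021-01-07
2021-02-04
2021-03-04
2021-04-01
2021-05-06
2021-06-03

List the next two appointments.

Gaps: 28, 28, 28, 35, 28 days — a mix of 28 and 35. Every date is a Thursday.
Each is the 1st Thursday of its month.
July 2021 — 1st Thursday is 2021-07-01.
August 2021 — 1st Thursday is 2021-08-05.

2021-07-01, 2021-08-05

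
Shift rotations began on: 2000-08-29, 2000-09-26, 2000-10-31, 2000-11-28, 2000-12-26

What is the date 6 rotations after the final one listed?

All Tuesdays; the gaps (28, 35, 28, 28) vary with month length.
This is the last Tuesday of each month.
Last Tuesday of January 2001: 2001-01-30.
Last Tuesday of February 2001: 2001-02-27.
Last Tuesday of March 2001: 2001-03-27.
Last Tuesday of April 2001: 2001-04-24.
May 2001 ends with Tuesday 2001-05-29.
Last Tuesday of June 2001: 2001-06-26.

2001-06-26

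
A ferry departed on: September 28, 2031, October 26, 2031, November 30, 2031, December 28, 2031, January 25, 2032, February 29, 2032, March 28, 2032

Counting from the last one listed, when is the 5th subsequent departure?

August 29, 2032

All Sundays; the gaps (28, 35, 28, 28, 35, 28) vary with month length.
This is the last Sunday of each month.
April 2032 ends with Sunday April 25, 2032.
Last Sunday of May 2032: May 30, 2032.
Last Sunday of June 2032: June 27, 2032.
Last Sunday of July 2032: July 25, 2032.
August 2032 ends with Sunday August 29, 2032.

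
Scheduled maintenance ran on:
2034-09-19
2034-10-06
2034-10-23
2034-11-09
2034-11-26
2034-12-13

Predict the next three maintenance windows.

The spacing is 17, 17, 17, 17, 17 days — always 17 days.
2034-12-13 + 17 days = 2034-12-30.
2034-12-30 + 17 days = 2035-01-16.
2035-01-16 + 17 days = 2035-02-02.

2034-12-30, 2035-01-16, 2035-02-02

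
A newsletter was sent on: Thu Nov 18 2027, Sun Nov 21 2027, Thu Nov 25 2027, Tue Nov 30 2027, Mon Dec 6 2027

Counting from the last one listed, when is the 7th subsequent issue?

The spacing grows by 1 each time: 3, 4, 5, 6 days.
Next gap: 7 days. Mon Dec 6 2027 + 7 days = Mon Dec 13 2027.
Next gap: 8 days. Mon Dec 13 2027 + 8 days = Tue Dec 21 2027.
Next gap: 9 days. Tue Dec 21 2027 + 9 days = Thu Dec 30 2027.
Next gap: 10 days. Thu Dec 30 2027 + 10 days = Sun Jan 9 2028.
Next gap: 11 days. Sun Jan 9 2028 + 11 days = Thu Jan 20 2028.
Next gap: 12 days. Thu Jan 20 2028 + 12 days = Tue Feb 1 2028.
Next gap: 13 days. Tue Feb 1 2028 + 13 days = Mon Feb 14 2028.

Mon Feb 14 2028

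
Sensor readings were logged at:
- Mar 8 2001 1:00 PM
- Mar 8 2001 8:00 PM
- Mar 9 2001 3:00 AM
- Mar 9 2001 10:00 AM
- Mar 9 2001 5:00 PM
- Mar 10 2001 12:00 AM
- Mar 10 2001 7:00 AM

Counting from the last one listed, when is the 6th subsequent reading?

Spacing: 7, 7, 7, 7, 7, 7 h — constant 7 h.
Mar 10 2001 7:00 AM + 7 h = Mar 10 2001 2:00 PM.
Mar 10 2001 2:00 PM + 7 h = Mar 10 2001 9:00 PM.
Mar 10 2001 9:00 PM + 7 h = Mar 11 2001 4:00 AM.
Mar 11 2001 4:00 AM + 7 h = Mar 11 2001 11:00 AM.
Mar 11 2001 11:00 AM + 7 h = Mar 11 2001 6:00 PM.
Mar 11 2001 6:00 PM + 7 h = Mar 12 2001 1:00 AM.

Mar 12 2001 1:00 AM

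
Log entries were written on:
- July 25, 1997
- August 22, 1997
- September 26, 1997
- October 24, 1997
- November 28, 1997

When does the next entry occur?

Gaps: 28, 35, 28, 35 days — a mix of 28 and 35. Every date is a Friday.
Each is the 4th Friday of its month.
4th Friday of December 1997: December 26, 1997.

December 26, 1997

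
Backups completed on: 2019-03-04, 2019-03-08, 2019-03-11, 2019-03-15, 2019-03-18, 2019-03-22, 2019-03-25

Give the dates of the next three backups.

2019-03-29, 2019-04-01, 2019-04-05

Every event lands on a Monday or Friday (gaps cycle 4, 3, 4, 3, 4, 3).
So the schedule is: every Monday and Friday.
Next Friday: 2019-03-29.
The following Monday is 2019-04-01.
Next Friday: 2019-04-05.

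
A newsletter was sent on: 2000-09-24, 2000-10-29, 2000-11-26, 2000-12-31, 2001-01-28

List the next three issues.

Every date is a Sunday; gaps 35, 28, 35, 28 days.
Each is the last Sunday of its month (at least one falls on the 29th or later, ruling out '4th Sunday').
Last Sunday of February 2001: 2001-02-25.
March 2001 ends with Sunday 2001-03-25.
April 2001 ends with Sunday 2001-04-29.

2001-02-25, 2001-03-25, 2001-04-29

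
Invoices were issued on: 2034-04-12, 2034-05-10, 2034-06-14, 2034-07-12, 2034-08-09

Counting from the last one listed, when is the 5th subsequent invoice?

These are Wednesdays at 28- or 35-day spacing (28, 35, 28, 28).
The pattern: 2nd Wednesday of the month.
2nd Wednesday of September 2034: 2034-09-13.
October 2034 — 2nd Wednesday is 2034-10-11.
November 2034 — 2nd Wednesday is 2034-11-08.
2nd Wednesday of December 2034: 2034-12-13.
2nd Wednesday of January 2035: 2035-01-10.

2035-01-10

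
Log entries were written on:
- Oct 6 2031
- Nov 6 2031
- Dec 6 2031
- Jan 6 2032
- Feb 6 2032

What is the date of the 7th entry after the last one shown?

Gaps: 31, 30, 31, 31 days — not constant. Every event is on the 6th of the month.
Pattern: the 6th of each month.
March 2032: Mar 6 2032.
Next: April 2032 → Apr 6 2032.
May 2032: May 6 2032.
Next: June 2032 → Jun 6 2032.
Next: July 2032 → Jul 6 2032.
Next: August 2032 → Aug 6 2032.
Next: September 2032 → Sep 6 2032.

Sep 6 2032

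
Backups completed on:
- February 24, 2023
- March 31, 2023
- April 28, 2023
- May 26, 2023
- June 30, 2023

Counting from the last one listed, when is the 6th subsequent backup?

These are Fridays with 35, 28, 28, 35-day gaps.
Each is the final Friday of its month — March 31, 2023 is past the 28th, so '4th Friday' doesn't fit.
Last Friday of July 2023: July 28, 2023.
Last Friday of August 2023: August 25, 2023.
September 2023 ends with Friday September 29, 2023.
Last Friday of October 2023: October 27, 2023.
Last Friday of November 2023: November 24, 2023.
Last Friday of December 2023: December 29, 2023.

December 29, 2023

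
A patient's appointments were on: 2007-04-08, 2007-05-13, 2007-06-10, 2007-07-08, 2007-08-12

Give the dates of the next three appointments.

2007-09-09, 2007-10-14, 2007-11-11

Gaps: 35, 28, 28, 35 days — a mix of 28 and 35. Every date is a Sunday.
Each is the 2nd Sunday of its month.
September 2007 — 2nd Sunday is 2007-09-09.
October 2007 — 2nd Sunday is 2007-10-14.
November 2007 — 2nd Sunday is 2007-11-11.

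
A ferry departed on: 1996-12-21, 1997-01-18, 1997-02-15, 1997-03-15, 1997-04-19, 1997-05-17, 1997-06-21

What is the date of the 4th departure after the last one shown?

These are Saturdays at 28- or 35-day spacing (28, 28, 28, 35, 28, 35).
The pattern: 3rd Saturday of the month.
3rd Saturday of July 1997: 1997-07-19.
August 1997 — 3rd Saturday is 1997-08-16.
September 1997 — 3rd Saturday is 1997-09-20.
3rd Saturday of October 1997: 1997-10-18.

1997-10-18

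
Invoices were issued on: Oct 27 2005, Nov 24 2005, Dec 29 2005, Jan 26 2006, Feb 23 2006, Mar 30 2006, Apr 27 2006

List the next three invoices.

May 25 2006, Jun 29 2006, Jul 27 2006

All Thursdays; the gaps (28, 35, 28, 28, 35, 28) vary with month length.
This is the last Thursday of each month.
Last Thursday of May 2006: May 25 2006.
June 2006 ends with Thursday Jun 29 2006.
July 2006 ends with Thursday Jul 27 2006.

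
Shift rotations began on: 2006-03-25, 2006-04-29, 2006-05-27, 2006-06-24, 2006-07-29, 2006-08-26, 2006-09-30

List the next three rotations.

Every date is a Saturday; gaps 35, 28, 28, 35, 28, 35 days.
Each is the last Saturday of its month (at least one falls on the 29th or later, ruling out '4th Saturday').
Last Saturday of October 2006: 2006-10-28.
Last Saturday of November 2006: 2006-11-25.
December 2006 ends with Saturday 2006-12-30.

2006-10-28, 2006-11-25, 2006-12-30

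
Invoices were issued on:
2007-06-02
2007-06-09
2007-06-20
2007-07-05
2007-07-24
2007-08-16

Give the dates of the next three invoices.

2007-09-12, 2007-10-13, 2007-11-17

The spacing grows by 4 each time: 7, 11, 15, 19, 23 days.
Next gap: 27 days. 2007-08-16 + 27 days = 2007-09-12.
Next gap: 31 days. 2007-09-12 + 31 days = 2007-10-13.
Next gap: 35 days. 2007-10-13 + 35 days = 2007-11-17.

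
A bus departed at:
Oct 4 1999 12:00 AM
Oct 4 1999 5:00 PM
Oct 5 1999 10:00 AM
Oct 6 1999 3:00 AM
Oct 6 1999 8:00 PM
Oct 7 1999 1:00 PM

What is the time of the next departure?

Oct 8 1999 6:00 AM

Gaps: 17, 17, 17, 17, 17 hours — each event is 17 hours after the previous one.
Oct 7 1999 1:00 PM + 17 h = Oct 8 1999 6:00 AM.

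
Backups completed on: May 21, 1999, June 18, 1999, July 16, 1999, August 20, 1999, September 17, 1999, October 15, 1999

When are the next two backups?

November 19, 1999; December 17, 1999

Gaps: 28, 28, 35, 28, 28 days — a mix of 28 and 35. Every date is a Friday.
Each is the 3rd Friday of its month.
November 1999 — 3rd Friday is November 19, 1999.
December 1999 — 3rd Friday is December 17, 1999.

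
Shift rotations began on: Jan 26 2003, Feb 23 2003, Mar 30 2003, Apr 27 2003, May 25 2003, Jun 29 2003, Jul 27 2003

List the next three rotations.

Every date is a Sunday; gaps 28, 35, 28, 28, 35, 28 days.
Each is the last Sunday of its month (at least one falls on the 29th or later, ruling out '4th Sunday').
August 2003 ends with Sunday Aug 31 2003.
September 2003 ends with Sunday Sep 28 2003.
October 2003 ends with Sunday Oct 26 2003.

Aug 31 2003, Sep 28 2003, Oct 26 2003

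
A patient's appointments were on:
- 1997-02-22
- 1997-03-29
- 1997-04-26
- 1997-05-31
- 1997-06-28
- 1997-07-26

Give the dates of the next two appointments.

1997-08-30, 1997-09-27

Every date is a Saturday; gaps 35, 28, 35, 28, 28 days.
Each is the last Saturday of its month (at least one falls on the 29th or later, ruling out '4th Saturday').
Last Saturday of August 1997: 1997-08-30.
Last Saturday of September 1997: 1997-09-27.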